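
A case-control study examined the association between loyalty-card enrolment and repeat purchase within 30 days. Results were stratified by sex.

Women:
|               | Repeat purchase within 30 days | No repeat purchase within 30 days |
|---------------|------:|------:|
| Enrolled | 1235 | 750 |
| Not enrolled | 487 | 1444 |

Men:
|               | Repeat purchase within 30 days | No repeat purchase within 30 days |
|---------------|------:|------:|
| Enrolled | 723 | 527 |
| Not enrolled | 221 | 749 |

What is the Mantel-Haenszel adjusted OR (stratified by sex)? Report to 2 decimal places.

OR_MH = Σ(aᵢdᵢ/nᵢ) / Σ(bᵢcᵢ/nᵢ), where nᵢ is the stratum total.
Stratum 1 (Women): n = 3916; a·d/n = 1235·1444/3916 = 455.3984; b·c/n = 750·487/3916 = 93.2712
Stratum 2 (Men): n = 2220; a·d/n = 723·749/2220 = 243.9311; b·c/n = 527·221/2220 = 52.4626
OR_MH = (455.3984 + 243.9311) / (93.2712 + 52.4626) = 699.3294 / 145.7338 = 4.79868

4.80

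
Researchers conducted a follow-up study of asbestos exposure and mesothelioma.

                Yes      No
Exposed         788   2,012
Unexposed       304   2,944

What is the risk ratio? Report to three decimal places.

3.007

Cells: a = 788, b = 2012, c = 304, d = 2944.
Risk in exposed = 788/2800 = 0.28143; risk in unexposed = 304/3248 = 0.09360.
RR = 0.28143 / 0.09360 = 3.00684
The risk among the exposed is 3.01 times that among the unexposed.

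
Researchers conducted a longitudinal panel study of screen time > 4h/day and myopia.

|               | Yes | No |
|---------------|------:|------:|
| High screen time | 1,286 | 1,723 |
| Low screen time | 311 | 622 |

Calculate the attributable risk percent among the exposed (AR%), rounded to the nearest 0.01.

22.01

Cells: a = 1286, b = 1723, c = 311, d = 622.
Risk in exposed = 1286/3009 = 0.42738; risk in unexposed = 311/933 = 0.33333.
RR = 0.42738/0.33333 = 1.28215
AR% = (RR − 1)/RR × 100 = (1.28215 − 1)/1.28215 × 100 = 22.0062%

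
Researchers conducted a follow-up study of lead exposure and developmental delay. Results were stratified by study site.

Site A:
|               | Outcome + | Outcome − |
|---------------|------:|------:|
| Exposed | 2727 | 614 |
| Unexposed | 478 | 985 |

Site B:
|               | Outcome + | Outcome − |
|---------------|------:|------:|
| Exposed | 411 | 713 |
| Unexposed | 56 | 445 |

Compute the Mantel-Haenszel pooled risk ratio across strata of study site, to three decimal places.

RR_MH = Σ(aᵢ·n₀ᵢ/nᵢ) / Σ(cᵢ·n₁ᵢ/nᵢ), with n₁ᵢ = aᵢ+bᵢ (exposed), n₀ᵢ = cᵢ+dᵢ (unexposed), nᵢ = n₁ᵢ+n₀ᵢ.
Stratum 1 (Site A): n₁ = 3341, n₀ = 1463, n = 4804; a·n₀/n = 2727·1463/4804 = 830.4748; c·n₁/n = 478·3341/4804 = 332.4309
Stratum 2 (Site B): n₁ = 1124, n₀ = 501, n = 1625; a·n₀/n = 411·501/1625 = 126.7145; c·n₁/n = 56·1124/1625 = 38.7348
RR_MH = (830.4748 + 126.7145) / (332.4309 + 38.7348) = 957.1893 / 371.1657 = 2.57887

2.579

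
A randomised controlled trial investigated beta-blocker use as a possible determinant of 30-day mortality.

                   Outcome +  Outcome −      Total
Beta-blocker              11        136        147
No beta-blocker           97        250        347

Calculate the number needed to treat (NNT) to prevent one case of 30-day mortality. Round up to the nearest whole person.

Risk in treated group = 11/147 = 0.07483; risk in control = 97/347 = 0.27954.
Absolute risk reduction = 0.27954 − 0.07483 = 0.20471
NNT = 1 / ARR = 1 / 0.20471 = 4.885 → round up → 5

5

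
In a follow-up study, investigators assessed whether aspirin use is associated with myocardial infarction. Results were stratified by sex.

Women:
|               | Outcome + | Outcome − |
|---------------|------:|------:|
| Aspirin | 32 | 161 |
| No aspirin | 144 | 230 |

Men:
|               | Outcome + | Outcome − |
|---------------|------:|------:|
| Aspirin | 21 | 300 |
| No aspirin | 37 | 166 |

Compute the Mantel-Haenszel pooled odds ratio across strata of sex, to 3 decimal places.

OR_MH = Σ(aᵢdᵢ/nᵢ) / Σ(bᵢcᵢ/nᵢ), where nᵢ is the stratum total.
Stratum 1 (Women): n = 567; a·d/n = 32·230/567 = 12.9806; b·c/n = 161·144/567 = 40.8889
Stratum 2 (Men): n = 524; a·d/n = 21·166/524 = 6.6527; b·c/n = 300·37/524 = 21.1832
OR_MH = (12.9806 + 6.6527) / (40.8889 + 21.1832) = 19.6333 / 62.0721 = 0.31630

0.316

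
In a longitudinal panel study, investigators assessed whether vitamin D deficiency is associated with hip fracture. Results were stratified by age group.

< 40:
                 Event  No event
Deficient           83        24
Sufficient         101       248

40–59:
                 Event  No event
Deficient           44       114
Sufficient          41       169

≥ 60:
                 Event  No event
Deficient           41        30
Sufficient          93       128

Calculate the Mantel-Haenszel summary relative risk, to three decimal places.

1.872

RR_MH = Σ(aᵢ·n₀ᵢ/nᵢ) / Σ(cᵢ·n₁ᵢ/nᵢ), with n₁ᵢ = aᵢ+bᵢ (exposed), n₀ᵢ = cᵢ+dᵢ (unexposed), nᵢ = n₁ᵢ+n₀ᵢ.
Stratum 1 (< 40): n₁ = 107, n₀ = 349, n = 456; a·n₀/n = 83·349/456 = 63.5241; c·n₁/n = 101·107/456 = 23.6996
Stratum 2 (40–59): n₁ = 158, n₀ = 210, n = 368; a·n₀/n = 44·210/368 = 25.1087; c·n₁/n = 41·158/368 = 17.6033
Stratum 3 (≥ 60): n₁ = 71, n₀ = 221, n = 292; a·n₀/n = 41·221/292 = 31.0308; c·n₁/n = 93·71/292 = 22.6130
RR_MH = (63.5241 + 25.1087 + 31.0308) / (23.6996 + 17.6033 + 22.6130) = 119.6636 / 63.9158 = 1.87221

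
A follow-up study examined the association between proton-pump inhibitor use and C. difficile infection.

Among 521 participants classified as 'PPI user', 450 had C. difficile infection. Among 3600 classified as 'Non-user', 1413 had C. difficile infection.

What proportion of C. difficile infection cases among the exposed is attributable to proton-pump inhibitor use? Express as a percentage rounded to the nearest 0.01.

54.56

From the description: a = 450, b = 71, c = 1413, d = 2187.
Risk in exposed = 450/521 = 0.86372; risk in unexposed = 1413/3600 = 0.39250.
RR = 0.86372/0.39250 = 2.20057
AR% = (RR − 1)/RR × 100 = (2.20057 − 1)/2.20057 × 100 = 54.5572%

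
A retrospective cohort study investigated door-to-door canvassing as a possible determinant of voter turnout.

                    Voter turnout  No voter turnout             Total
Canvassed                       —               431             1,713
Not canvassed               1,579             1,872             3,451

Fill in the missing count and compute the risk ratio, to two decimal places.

1.64

The missing cell is in the exposed row: 1713 − 431 = 1282.
So a = 1282, b = 431, c = 1579, d = 1872.
RR = [a/(a+b)] / [c/(c+d)] = (1282/1713) / (1579/3451) = 0.74839/0.45755 = 1.63566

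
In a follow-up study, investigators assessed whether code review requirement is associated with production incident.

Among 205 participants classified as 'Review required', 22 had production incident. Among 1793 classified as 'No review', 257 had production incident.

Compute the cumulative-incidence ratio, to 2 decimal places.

From the description: a = 22, b = 183, c = 257, d = 1536.
Risk in exposed = 22/205 = 0.10732; risk in unexposed = 257/1793 = 0.14334.
RR = 0.10732 / 0.14334 = 0.74871
The risk is 25% lower among the exposed than among the unexposed.

0.75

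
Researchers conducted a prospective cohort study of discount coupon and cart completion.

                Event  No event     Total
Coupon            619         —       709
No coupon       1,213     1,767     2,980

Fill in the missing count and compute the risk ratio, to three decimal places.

2.145

The missing cell is in the exposed row: 709 − 619 = 90.
So a = 619, b = 90, c = 1213, d = 1767.
RR = [a/(a+b)] / [c/(c+d)] = (619/709) / (1213/2980) = 0.87306/0.40705 = 2.14486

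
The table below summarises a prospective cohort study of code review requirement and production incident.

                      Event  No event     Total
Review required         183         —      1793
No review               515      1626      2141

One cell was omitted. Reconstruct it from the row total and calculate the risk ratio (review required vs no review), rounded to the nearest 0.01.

The missing cell is in the exposed row: 1793 − 183 = 1610.
So a = 183, b = 1610, c = 515, d = 1626.
RR = [a/(a+b)] / [c/(c+d)] = (183/1793) / (515/2141) = 0.10206/0.24054 = 0.42431

0.42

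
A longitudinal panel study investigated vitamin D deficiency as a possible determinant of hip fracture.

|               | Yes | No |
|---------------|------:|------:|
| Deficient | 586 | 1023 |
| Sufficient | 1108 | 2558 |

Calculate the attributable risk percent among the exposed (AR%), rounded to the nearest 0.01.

17.01

Cells: a = 586, b = 1023, c = 1108, d = 2558.
Risk in exposed = 586/1609 = 0.36420; risk in unexposed = 1108/3666 = 0.30224.
RR = 0.36420/0.30224 = 1.20502
AR% = (RR − 1)/RR × 100 = (1.20502 − 1)/1.20502 × 100 = 17.0138%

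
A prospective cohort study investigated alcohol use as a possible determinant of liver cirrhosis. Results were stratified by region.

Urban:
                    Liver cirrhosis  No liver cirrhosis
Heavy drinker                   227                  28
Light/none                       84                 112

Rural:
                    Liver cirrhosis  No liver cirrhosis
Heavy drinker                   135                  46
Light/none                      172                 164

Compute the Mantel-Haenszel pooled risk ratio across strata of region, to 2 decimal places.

1.73

RR_MH = Σ(aᵢ·n₀ᵢ/nᵢ) / Σ(cᵢ·n₁ᵢ/nᵢ), with n₁ᵢ = aᵢ+bᵢ (exposed), n₀ᵢ = cᵢ+dᵢ (unexposed), nᵢ = n₁ᵢ+n₀ᵢ.
Stratum 1 (Urban): n₁ = 255, n₀ = 196, n = 451; a·n₀/n = 227·196/451 = 98.6519; c·n₁/n = 84·255/451 = 47.4945
Stratum 2 (Rural): n₁ = 181, n₀ = 336, n = 517; a·n₀/n = 135·336/517 = 87.7369; c·n₁/n = 172·181/517 = 60.2166
RR_MH = (98.6519 + 87.7369) / (47.4945 + 60.2166) = 186.3888 / 107.7111 = 1.73045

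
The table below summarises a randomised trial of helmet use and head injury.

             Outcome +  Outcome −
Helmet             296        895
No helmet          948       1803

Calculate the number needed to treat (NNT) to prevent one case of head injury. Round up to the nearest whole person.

11

Risk in treated group = 296/1191 = 0.24853; risk in control = 948/2751 = 0.34460.
Absolute risk reduction = 0.34460 − 0.24853 = 0.09607
NNT = 1 / ARR = 1 / 0.09607 = 10.409 → round up → 11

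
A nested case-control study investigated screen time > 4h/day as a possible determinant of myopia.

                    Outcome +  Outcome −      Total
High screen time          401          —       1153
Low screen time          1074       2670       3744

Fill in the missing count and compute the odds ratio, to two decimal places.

1.33

The missing cell is in the exposed row: 1153 − 401 = 752.
So a = 401, b = 752, c = 1074, d = 2670.
OR = (a·d)/(b·c) = (401 × 2670) / (752 × 1074) = 1070670 / 807648 = 1.32566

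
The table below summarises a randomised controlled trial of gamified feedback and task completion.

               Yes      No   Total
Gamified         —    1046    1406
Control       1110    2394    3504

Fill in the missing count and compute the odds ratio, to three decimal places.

The missing cell is in the exposed row: 1406 − 1046 = 360.
So a = 360, b = 1046, c = 1110, d = 2394.
OR = (a·d)/(b·c) = (360 × 2394) / (1046 × 1110) = 861840 / 1161060 = 0.74229

0.742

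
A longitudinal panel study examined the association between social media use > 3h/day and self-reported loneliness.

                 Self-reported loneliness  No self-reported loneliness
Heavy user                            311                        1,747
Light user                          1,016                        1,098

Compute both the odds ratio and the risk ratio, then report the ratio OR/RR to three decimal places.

0.612

Cells: a = 311, b = 1747, c = 1016, d = 1098.
OR = (311·1098)/(1747·1016) = 341478/1774952 = 0.19239
Risk in exposed = 311/2058 = 0.15112; risk in unexposed = 1016/2114 = 0.48061; RR = 0.31443
OR/RR = 0.19239 / 0.31443 = 0.61186
The outcome is not rare, so the OR lies further from 1 than the RR.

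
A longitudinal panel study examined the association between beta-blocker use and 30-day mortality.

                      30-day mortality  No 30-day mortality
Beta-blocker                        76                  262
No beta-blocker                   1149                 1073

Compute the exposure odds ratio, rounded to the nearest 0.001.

0.271

Cells: a = 76, b = 262, c = 1149, d = 1073.
OR = (a·d)/(b·c) = (76 × 1073) / (262 × 1149) = 81548 / 301038 = 0.27089
Exposure is associated with lower odds of 30-day mortality (OR = 0.27 < 1).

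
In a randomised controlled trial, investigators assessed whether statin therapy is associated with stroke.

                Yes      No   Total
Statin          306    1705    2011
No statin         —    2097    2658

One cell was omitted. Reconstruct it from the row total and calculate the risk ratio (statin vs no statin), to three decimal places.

0.721

The missing cell is in the unexposed row: 2658 − 2097 = 561.
So a = 306, b = 1705, c = 561, d = 2097.
RR = [a/(a+b)] / [c/(c+d)] = (306/2011) / (561/2658) = 0.15216/0.21106 = 0.72094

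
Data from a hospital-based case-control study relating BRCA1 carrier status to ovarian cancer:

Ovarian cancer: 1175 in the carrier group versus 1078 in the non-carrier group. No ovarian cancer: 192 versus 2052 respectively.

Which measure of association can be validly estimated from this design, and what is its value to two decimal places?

11.65

From the description: a = 1175, b = 192, c = 1078, d = 2052.
This is a hospital-based case-control study: participants were sampled on outcome status, so risks in the source population cannot be estimated directly — relative risk is not valid here. The odds ratio is the appropriate measure.
OR = (a·d)/(b·c) = (1175 × 2052) / (192 × 1078) = 2411100 / 206976 = 11.64918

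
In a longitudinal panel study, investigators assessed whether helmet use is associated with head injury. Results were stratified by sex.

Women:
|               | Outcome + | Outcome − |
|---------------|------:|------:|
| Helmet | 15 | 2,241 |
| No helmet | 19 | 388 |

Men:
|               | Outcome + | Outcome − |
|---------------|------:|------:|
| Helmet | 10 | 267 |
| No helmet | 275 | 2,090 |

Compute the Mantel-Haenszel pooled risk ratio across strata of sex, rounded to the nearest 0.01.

0.25

RR_MH = Σ(aᵢ·n₀ᵢ/nᵢ) / Σ(cᵢ·n₁ᵢ/nᵢ), with n₁ᵢ = aᵢ+bᵢ (exposed), n₀ᵢ = cᵢ+dᵢ (unexposed), nᵢ = n₁ᵢ+n₀ᵢ.
Stratum 1 (Women): n₁ = 2256, n₀ = 407, n = 2663; a·n₀/n = 15·407/2663 = 2.2925; c·n₁/n = 19·2256/2663 = 16.0961
Stratum 2 (Men): n₁ = 277, n₀ = 2365, n = 2642; a·n₀/n = 10·2365/2642 = 8.9516; c·n₁/n = 275·277/2642 = 28.8323
RR_MH = (2.2925 + 8.9516) / (16.0961 + 28.8323) = 11.2441 / 44.9285 = 0.25027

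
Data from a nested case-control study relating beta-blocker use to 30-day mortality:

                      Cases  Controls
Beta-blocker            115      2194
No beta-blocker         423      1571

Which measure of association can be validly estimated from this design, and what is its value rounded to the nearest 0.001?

Cells: a = 115, b = 2194, c = 423, d = 1571.
This is a nested case-control study: participants were sampled on outcome status, so risks in the source population cannot be estimated directly — relative risk is not valid here. The odds ratio is the appropriate measure.
OR = (a·d)/(b·c) = (115 × 1571) / (2194 × 423) = 180665 / 928062 = 0.19467

0.195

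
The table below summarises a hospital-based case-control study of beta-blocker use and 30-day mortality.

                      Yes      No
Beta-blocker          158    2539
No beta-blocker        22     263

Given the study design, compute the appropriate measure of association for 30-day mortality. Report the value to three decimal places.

Cells: a = 158, b = 2539, c = 22, d = 263.
This is a hospital-based case-control study: participants were sampled on outcome status, so risks in the source population cannot be estimated directly — relative risk is not valid here. The odds ratio is the appropriate measure.
OR = (a·d)/(b·c) = (158 × 263) / (2539 × 22) = 41554 / 55858 = 0.74392

0.744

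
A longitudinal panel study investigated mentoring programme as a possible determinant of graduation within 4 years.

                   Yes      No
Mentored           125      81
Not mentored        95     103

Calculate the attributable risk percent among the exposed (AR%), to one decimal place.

Cells: a = 125, b = 81, c = 95, d = 103.
Risk in exposed = 125/206 = 0.60680; risk in unexposed = 95/198 = 0.47980.
RR = 0.60680/0.47980 = 1.26469
AR% = (RR − 1)/RR × 100 = (1.26469 − 1)/1.26469 × 100 = 20.9293%

20.9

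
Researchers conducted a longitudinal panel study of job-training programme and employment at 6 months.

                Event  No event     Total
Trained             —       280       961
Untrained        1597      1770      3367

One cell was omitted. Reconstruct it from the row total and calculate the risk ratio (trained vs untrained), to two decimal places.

1.49

The missing cell is in the exposed row: 961 − 280 = 681.
So a = 681, b = 280, c = 1597, d = 1770.
RR = [a/(a+b)] / [c/(c+d)] = (681/961) / (1597/3367) = 0.70864/0.47431 = 1.49404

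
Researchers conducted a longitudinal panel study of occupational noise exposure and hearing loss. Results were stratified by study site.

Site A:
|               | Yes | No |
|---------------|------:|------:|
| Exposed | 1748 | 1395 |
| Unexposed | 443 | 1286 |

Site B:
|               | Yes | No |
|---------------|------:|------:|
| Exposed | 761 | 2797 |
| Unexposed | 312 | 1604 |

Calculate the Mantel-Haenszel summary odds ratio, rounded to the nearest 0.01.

2.39

OR_MH = Σ(aᵢdᵢ/nᵢ) / Σ(bᵢcᵢ/nᵢ), where nᵢ is the stratum total.
Stratum 1 (Site A): n = 4872; a·d/n = 1748·1286/4872 = 461.3974; b·c/n = 1395·443/4872 = 126.8442
Stratum 2 (Site B): n = 5474; a·d/n = 761·1604/5474 = 222.9894; b·c/n = 2797·312/5474 = 159.4198
OR_MH = (461.3974 + 222.9894) / (126.8442 + 159.4198) = 684.3868 / 286.2640 = 2.39075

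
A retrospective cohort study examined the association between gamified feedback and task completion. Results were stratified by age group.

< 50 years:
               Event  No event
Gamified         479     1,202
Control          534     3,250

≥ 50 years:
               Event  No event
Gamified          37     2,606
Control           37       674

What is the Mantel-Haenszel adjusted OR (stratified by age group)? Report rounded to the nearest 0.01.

OR_MH = Σ(aᵢdᵢ/nᵢ) / Σ(bᵢcᵢ/nᵢ), where nᵢ is the stratum total.
Stratum 1 (< 50 years): n = 5465; a·d/n = 479·3250/5465 = 284.8582; b·c/n = 1202·534/5465 = 117.4507
Stratum 2 (≥ 50 years): n = 3354; a·d/n = 37·674/3354 = 7.4353; b·c/n = 2606·37/3354 = 28.7484
OR_MH = (284.8582 + 7.4353) / (117.4507 + 28.7484) = 292.2935 / 146.1990 = 1.99928

2.00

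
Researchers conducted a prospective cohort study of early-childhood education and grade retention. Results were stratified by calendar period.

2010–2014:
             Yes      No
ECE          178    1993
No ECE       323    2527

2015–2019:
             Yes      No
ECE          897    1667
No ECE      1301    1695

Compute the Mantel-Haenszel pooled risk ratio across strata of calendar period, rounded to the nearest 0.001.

0.790

RR_MH = Σ(aᵢ·n₀ᵢ/nᵢ) / Σ(cᵢ·n₁ᵢ/nᵢ), with n₁ᵢ = aᵢ+bᵢ (exposed), n₀ᵢ = cᵢ+dᵢ (unexposed), nᵢ = n₁ᵢ+n₀ᵢ.
Stratum 1 (2010–2014): n₁ = 2171, n₀ = 2850, n = 5021; a·n₀/n = 178·2850/5021 = 101.0357; c·n₁/n = 323·2171/5021 = 139.6600
Stratum 2 (2015–2019): n₁ = 2564, n₀ = 2996, n = 5560; a·n₀/n = 897·2996/5560 = 483.3475; c·n₁/n = 1301·2564/5560 = 599.9576
RR_MH = (101.0357 + 483.3475) / (139.6600 + 599.9576) = 584.3831 / 739.6176 = 0.79012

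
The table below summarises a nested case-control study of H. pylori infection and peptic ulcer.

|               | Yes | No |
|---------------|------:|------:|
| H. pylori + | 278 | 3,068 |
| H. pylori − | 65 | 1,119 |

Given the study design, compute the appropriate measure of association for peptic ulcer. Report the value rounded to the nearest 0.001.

Cells: a = 278, b = 3068, c = 65, d = 1119.
This is a nested case-control study: participants were sampled on outcome status, so risks in the source population cannot be estimated directly — relative risk is not valid here. The odds ratio is the appropriate measure.
OR = (a·d)/(b·c) = (278 × 1119) / (3068 × 65) = 311082 / 199420 = 1.55993

1.560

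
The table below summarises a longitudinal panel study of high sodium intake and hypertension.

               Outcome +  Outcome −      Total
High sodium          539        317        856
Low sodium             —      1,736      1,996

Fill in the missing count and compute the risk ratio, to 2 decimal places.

4.83

The missing cell is in the unexposed row: 1996 − 1736 = 260.
So a = 539, b = 317, c = 260, d = 1736.
RR = [a/(a+b)] / [c/(c+d)] = (539/856) / (260/1996) = 0.62967/0.13026 = 4.83395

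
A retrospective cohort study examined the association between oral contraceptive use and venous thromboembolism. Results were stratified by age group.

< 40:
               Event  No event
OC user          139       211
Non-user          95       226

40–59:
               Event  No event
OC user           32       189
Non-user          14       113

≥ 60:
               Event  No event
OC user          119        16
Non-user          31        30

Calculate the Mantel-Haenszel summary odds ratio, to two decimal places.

OR_MH = Σ(aᵢdᵢ/nᵢ) / Σ(bᵢcᵢ/nᵢ), where nᵢ is the stratum total.
Stratum 1 (< 40): n = 671; a·d/n = 139·226/671 = 46.8167; b·c/n = 211·95/671 = 29.8733
Stratum 2 (40–59): n = 348; a·d/n = 32·113/348 = 10.3908; b·c/n = 189·14/348 = 7.6034
Stratum 3 (≥ 60): n = 196; a·d/n = 119·30/196 = 18.2143; b·c/n = 16·31/196 = 2.5306
OR_MH = (46.8167 + 10.3908 + 18.2143) / (29.8733 + 7.6034 + 2.5306) = 75.4218 / 40.0074 = 1.88520

1.89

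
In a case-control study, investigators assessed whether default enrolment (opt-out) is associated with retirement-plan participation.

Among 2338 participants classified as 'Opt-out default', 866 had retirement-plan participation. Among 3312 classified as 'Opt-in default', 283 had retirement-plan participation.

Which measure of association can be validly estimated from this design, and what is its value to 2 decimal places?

From the description: a = 866, b = 1472, c = 283, d = 3029.
This is a case-control study: participants were sampled on outcome status, so risks in the source population cannot be estimated directly — relative risk is not valid here. The odds ratio is the appropriate measure.
OR = (a·d)/(b·c) = (866 × 3029) / (1472 × 283) = 2623114 / 416576 = 6.29684

6.30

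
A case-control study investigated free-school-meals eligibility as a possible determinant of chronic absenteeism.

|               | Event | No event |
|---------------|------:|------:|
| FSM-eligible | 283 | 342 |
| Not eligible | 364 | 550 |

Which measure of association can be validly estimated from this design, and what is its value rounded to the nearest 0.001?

1.250

Cells: a = 283, b = 342, c = 364, d = 550.
This is a case-control study: participants were sampled on outcome status, so risks in the source population cannot be estimated directly — relative risk is not valid here. The odds ratio is the appropriate measure.
OR = (a·d)/(b·c) = (283 × 550) / (342 × 364) = 155650 / 124488 = 1.25032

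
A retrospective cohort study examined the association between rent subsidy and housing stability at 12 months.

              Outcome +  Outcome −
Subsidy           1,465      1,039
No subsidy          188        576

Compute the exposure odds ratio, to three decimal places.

Cells: a = 1465, b = 1039, c = 188, d = 576.
OR = (a·d)/(b·c) = (1465 × 576) / (1039 × 188) = 843840 / 195332 = 4.32003
The odds of housing stability at 12 months are about 4.32 times as high in the subsidy group.

4.320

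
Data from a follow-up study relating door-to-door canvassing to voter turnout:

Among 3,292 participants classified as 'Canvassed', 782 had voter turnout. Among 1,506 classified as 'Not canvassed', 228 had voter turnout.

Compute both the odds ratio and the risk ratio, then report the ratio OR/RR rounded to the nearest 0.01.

1.11

From the description: a = 782, b = 2510, c = 228, d = 1278.
OR = (782·1278)/(2510·228) = 999396/572280 = 1.74634
Risk in exposed = 782/3292 = 0.23755; risk in unexposed = 228/1506 = 0.15139; RR = 1.56905
OR/RR = 1.74634 / 1.56905 = 1.11299
The outcome is not rare, so the OR lies further from 1 than the RR.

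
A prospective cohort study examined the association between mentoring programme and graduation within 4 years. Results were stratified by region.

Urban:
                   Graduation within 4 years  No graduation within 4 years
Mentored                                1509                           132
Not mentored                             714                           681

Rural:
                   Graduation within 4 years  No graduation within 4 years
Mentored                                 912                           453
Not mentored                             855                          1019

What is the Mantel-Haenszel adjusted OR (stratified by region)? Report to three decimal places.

4.152

OR_MH = Σ(aᵢdᵢ/nᵢ) / Σ(bᵢcᵢ/nᵢ), where nᵢ is the stratum total.
Stratum 1 (Urban): n = 3036; a·d/n = 1509·681/3036 = 338.4812; b·c/n = 132·714/3036 = 31.0435
Stratum 2 (Rural): n = 3239; a·d/n = 912·1019/3239 = 286.9182; b·c/n = 453·855/3239 = 119.5786
OR_MH = (338.4812 + 286.9182) / (31.0435 + 119.5786) = 625.3994 / 150.6221 = 4.15211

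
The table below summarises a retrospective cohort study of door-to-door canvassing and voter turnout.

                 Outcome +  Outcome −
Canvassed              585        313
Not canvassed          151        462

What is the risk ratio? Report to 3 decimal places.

Cells: a = 585, b = 313, c = 151, d = 462.
Risk in exposed = 585/898 = 0.65145; risk in unexposed = 151/613 = 0.24633.
RR = 0.65145 / 0.24633 = 2.64462
The risk among the exposed is 2.64 times that among the unexposed.

2.645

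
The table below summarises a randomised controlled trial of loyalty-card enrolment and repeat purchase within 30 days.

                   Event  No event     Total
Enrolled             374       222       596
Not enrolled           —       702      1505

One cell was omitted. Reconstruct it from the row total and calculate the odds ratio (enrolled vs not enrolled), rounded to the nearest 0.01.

1.47

The missing cell is in the unexposed row: 1505 − 702 = 803.
So a = 374, b = 222, c = 803, d = 702.
OR = (a·d)/(b·c) = (374 × 702) / (222 × 803) = 262548 / 178266 = 1.47279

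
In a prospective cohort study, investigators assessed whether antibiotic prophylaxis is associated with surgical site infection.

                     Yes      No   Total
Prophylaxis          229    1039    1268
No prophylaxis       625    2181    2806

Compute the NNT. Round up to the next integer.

24

Risk in treated group = 229/1268 = 0.18060; risk in control = 625/2806 = 0.22274.
Absolute risk reduction = 0.22274 − 0.18060 = 0.04214
NNT = 1 / ARR = 1 / 0.04214 = 23.732 → round up → 24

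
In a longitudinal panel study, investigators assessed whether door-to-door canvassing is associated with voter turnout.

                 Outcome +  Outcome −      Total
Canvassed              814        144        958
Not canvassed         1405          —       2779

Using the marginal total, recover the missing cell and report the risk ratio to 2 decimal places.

The missing cell is in the unexposed row: 2779 − 1405 = 1374.
So a = 814, b = 144, c = 1405, d = 1374.
RR = [a/(a+b)] / [c/(c+d)] = (814/958) / (1405/2779) = 0.84969/0.50558 = 1.68063

1.68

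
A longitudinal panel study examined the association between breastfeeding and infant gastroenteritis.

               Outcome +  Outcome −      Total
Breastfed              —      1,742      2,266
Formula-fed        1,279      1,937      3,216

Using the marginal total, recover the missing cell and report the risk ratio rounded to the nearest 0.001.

The missing cell is in the exposed row: 2266 − 1742 = 524.
So a = 524, b = 1742, c = 1279, d = 1937.
RR = [a/(a+b)] / [c/(c+d)] = (524/2266) / (1279/3216) = 0.23124/0.39770 = 0.58146

0.581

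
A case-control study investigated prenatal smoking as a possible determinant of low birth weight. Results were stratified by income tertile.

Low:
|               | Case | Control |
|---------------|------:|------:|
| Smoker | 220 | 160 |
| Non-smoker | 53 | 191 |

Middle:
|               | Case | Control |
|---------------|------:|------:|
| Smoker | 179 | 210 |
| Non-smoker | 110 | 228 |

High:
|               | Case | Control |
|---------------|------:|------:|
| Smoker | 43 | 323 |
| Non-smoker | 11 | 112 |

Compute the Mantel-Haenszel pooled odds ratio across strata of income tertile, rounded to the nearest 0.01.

2.53

OR_MH = Σ(aᵢdᵢ/nᵢ) / Σ(bᵢcᵢ/nᵢ), where nᵢ is the stratum total.
Stratum 1 (Low): n = 624; a·d/n = 220·191/624 = 67.3397; b·c/n = 160·53/624 = 13.5897
Stratum 2 (Middle): n = 727; a·d/n = 179·228/727 = 56.1376; b·c/n = 210·110/727 = 31.7744
Stratum 3 (High): n = 489; a·d/n = 43·112/489 = 9.8487; b·c/n = 323·11/489 = 7.2658
OR_MH = (67.3397 + 56.1376 + 9.8487) / (13.5897 + 31.7744 + 7.2658) = 133.3260 / 52.6300 = 2.53327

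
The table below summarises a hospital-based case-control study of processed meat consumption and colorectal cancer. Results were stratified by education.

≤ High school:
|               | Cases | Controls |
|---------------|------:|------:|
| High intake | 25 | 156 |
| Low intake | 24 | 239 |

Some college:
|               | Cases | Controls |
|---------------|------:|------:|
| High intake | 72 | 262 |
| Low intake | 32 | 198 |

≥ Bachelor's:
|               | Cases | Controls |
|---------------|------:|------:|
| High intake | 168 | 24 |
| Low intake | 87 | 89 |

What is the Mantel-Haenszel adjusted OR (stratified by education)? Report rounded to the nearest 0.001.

2.739

OR_MH = Σ(aᵢdᵢ/nᵢ) / Σ(bᵢcᵢ/nᵢ), where nᵢ is the stratum total.
Stratum 1 (≤ High school): n = 444; a·d/n = 25·239/444 = 13.4572; b·c/n = 156·24/444 = 8.4324
Stratum 2 (Some college): n = 564; a·d/n = 72·198/564 = 25.2766; b·c/n = 262·32/564 = 14.8652
Stratum 3 (≥ Bachelor's): n = 368; a·d/n = 168·89/368 = 40.6304; b·c/n = 24·87/368 = 5.6739
OR_MH = (13.4572 + 25.2766 + 40.6304) / (8.4324 + 14.8652 + 5.6739) = 79.3642 / 28.9716 = 2.73938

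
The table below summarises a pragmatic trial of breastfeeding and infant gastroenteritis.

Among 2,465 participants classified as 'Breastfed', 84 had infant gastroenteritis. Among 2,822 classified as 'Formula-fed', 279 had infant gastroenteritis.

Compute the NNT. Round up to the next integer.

Risk in treated group = 84/2465 = 0.03408; risk in control = 279/2822 = 0.09887.
Absolute risk reduction = 0.09887 − 0.03408 = 0.06479
NNT = 1 / ARR = 1 / 0.06479 = 15.435 → round up → 16

16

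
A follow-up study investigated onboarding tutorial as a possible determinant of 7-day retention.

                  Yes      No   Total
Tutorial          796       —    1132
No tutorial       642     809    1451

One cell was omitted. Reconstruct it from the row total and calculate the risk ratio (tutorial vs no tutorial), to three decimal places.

1.589

The missing cell is in the exposed row: 1132 − 796 = 336.
So a = 796, b = 336, c = 642, d = 809.
RR = [a/(a+b)] / [c/(c+d)] = (796/1132) / (642/1451) = 0.70318/0.44245 = 1.58927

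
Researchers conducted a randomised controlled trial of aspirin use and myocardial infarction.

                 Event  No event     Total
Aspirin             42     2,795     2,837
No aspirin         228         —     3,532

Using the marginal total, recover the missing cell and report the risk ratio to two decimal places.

The missing cell is in the unexposed row: 3532 − 228 = 3304.
So a = 42, b = 2795, c = 228, d = 3304.
RR = [a/(a+b)] / [c/(c+d)] = (42/2837) / (228/3532) = 0.01480/0.06455 = 0.22934

0.23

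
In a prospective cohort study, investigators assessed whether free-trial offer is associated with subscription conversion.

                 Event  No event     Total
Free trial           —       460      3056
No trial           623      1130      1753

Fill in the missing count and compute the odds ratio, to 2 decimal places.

10.24

The missing cell is in the exposed row: 3056 − 460 = 2596.
So a = 2596, b = 460, c = 623, d = 1130.
OR = (a·d)/(b·c) = (2596 × 1130) / (460 × 623) = 2933480 / 286580 = 10.23616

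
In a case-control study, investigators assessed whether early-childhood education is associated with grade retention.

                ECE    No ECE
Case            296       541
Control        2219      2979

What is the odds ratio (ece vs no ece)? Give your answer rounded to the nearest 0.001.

Reading the table with exposure as columns: a = 296 (ECE, case), b = 2219 (ECE, non-case), c = 541 (No ECE, case), d = 2979.
OR = (a·d)/(b·c) = (296 × 2979) / (2219 × 541) = 881784 / 1200479 = 0.73453
Exposure is associated with lower odds of grade retention (OR = 0.73 < 1).

0.735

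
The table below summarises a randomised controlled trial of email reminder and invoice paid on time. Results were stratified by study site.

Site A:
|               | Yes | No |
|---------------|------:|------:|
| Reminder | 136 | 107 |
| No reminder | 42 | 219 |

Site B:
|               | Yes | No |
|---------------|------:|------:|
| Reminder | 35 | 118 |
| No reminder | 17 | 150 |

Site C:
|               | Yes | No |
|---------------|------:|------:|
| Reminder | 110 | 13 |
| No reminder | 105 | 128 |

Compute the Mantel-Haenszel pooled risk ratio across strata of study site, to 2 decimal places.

RR_MH = Σ(aᵢ·n₀ᵢ/nᵢ) / Σ(cᵢ·n₁ᵢ/nᵢ), with n₁ᵢ = aᵢ+bᵢ (exposed), n₀ᵢ = cᵢ+dᵢ (unexposed), nᵢ = n₁ᵢ+n₀ᵢ.
Stratum 1 (Site A): n₁ = 243, n₀ = 261, n = 504; a·n₀/n = 136·261/504 = 70.4286; c·n₁/n = 42·243/504 = 20.2500
Stratum 2 (Site B): n₁ = 153, n₀ = 167, n = 320; a·n₀/n = 35·167/320 = 18.2656; c·n₁/n = 17·153/320 = 8.1281
Stratum 3 (Site C): n₁ = 123, n₀ = 233, n = 356; a·n₀/n = 110·233/356 = 71.9944; c·n₁/n = 105·123/356 = 36.2781
RR_MH = (70.4286 + 18.2656 + 71.9944) / (20.2500 + 8.1281 + 36.2781) = 160.6886 / 64.6562 = 2.48528

2.49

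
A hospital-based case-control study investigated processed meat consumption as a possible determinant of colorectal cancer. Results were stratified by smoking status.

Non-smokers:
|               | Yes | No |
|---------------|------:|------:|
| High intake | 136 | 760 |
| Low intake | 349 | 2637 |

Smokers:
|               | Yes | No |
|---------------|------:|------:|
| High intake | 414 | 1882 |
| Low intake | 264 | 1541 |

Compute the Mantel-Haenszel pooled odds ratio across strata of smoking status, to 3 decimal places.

1.309

OR_MH = Σ(aᵢdᵢ/nᵢ) / Σ(bᵢcᵢ/nᵢ), where nᵢ is the stratum total.
Stratum 1 (Non-smokers): n = 3882; a·d/n = 136·2637/3882 = 92.3833; b·c/n = 760·349/3882 = 68.3256
Stratum 2 (Smokers): n = 4101; a·d/n = 414·1541/4101 = 155.5655; b·c/n = 1882·264/4101 = 121.1529
OR_MH = (92.3833 + 155.5655) / (68.3256 + 121.1529) = 247.9488 / 189.4785 = 1.30859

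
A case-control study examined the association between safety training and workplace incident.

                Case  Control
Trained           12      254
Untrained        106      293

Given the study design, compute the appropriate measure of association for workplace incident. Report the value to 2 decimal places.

0.13

Cells: a = 12, b = 254, c = 106, d = 293.
This is a case-control study: participants were sampled on outcome status, so risks in the source population cannot be estimated directly — relative risk is not valid here. The odds ratio is the appropriate measure.
OR = (a·d)/(b·c) = (12 × 293) / (254 × 106) = 3516 / 26924 = 0.13059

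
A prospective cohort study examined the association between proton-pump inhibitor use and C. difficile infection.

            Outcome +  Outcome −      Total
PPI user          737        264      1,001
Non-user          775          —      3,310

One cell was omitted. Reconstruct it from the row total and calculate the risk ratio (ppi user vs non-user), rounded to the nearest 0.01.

3.14

The missing cell is in the unexposed row: 3310 − 775 = 2535.
So a = 737, b = 264, c = 775, d = 2535.
RR = [a/(a+b)] / [c/(c+d)] = (737/1001) / (775/3310) = 0.73626/0.23414 = 3.14456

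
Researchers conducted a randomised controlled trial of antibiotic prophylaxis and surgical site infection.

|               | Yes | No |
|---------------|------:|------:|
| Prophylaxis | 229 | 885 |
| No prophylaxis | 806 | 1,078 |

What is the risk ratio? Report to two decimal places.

Cells: a = 229, b = 885, c = 806, d = 1078.
Risk in exposed = 229/1114 = 0.20557; risk in unexposed = 806/1884 = 0.42781.
RR = 0.20557 / 0.42781 = 0.48050
The risk is 52% lower among the exposed than among the unexposed.

0.48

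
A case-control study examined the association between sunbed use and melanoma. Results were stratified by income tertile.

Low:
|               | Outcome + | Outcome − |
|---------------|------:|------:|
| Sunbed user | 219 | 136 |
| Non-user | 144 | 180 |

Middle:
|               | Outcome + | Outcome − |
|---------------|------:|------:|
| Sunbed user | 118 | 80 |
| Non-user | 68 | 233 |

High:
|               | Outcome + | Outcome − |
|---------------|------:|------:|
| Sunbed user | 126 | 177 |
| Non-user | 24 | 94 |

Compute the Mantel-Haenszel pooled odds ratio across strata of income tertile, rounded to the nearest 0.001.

2.835

OR_MH = Σ(aᵢdᵢ/nᵢ) / Σ(bᵢcᵢ/nᵢ), where nᵢ is the stratum total.
Stratum 1 (Low): n = 679; a·d/n = 219·180/679 = 58.0560; b·c/n = 136·144/679 = 28.8424
Stratum 2 (Middle): n = 499; a·d/n = 118·233/499 = 55.0982; b·c/n = 80·68/499 = 10.9018
Stratum 3 (High): n = 421; a·d/n = 126·94/421 = 28.1330; b·c/n = 177·24/421 = 10.0903
OR_MH = (58.0560 + 55.0982 + 28.1330) / (28.8424 + 10.9018 + 10.0903) = 141.2872 / 49.8345 = 2.83513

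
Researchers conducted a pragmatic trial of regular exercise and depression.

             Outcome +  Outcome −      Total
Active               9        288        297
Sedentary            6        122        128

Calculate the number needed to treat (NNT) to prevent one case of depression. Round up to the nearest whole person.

61

Risk in treated group = 9/297 = 0.03030; risk in control = 6/128 = 0.04688.
Absolute risk reduction = 0.04688 − 0.03030 = 0.01657
NNT = 1 / ARR = 1 / 0.01657 = 60.343 → round up → 61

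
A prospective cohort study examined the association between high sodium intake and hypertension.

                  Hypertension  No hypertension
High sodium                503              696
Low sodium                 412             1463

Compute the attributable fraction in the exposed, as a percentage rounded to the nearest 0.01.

Cells: a = 503, b = 696, c = 412, d = 1463.
Risk in exposed = 503/1199 = 0.41952; risk in unexposed = 412/1875 = 0.21973.
RR = 0.41952/0.21973 = 1.90921
AR% = (RR − 1)/RR × 100 = (1.90921 − 1)/1.90921 × 100 = 47.6222%

47.62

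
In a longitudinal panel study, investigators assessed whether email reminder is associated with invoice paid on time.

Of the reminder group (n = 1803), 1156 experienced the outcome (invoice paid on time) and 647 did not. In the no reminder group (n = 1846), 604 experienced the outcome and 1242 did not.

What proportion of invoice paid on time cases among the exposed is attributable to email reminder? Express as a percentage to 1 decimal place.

From the description: a = 1156, b = 647, c = 604, d = 1242.
Risk in exposed = 1156/1803 = 0.64115; risk in unexposed = 604/1846 = 0.32719.
RR = 0.64115/0.32719 = 1.95955
AR% = (RR − 1)/RR × 100 = (1.95955 − 1)/1.95955 × 100 = 48.9679%

49.0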